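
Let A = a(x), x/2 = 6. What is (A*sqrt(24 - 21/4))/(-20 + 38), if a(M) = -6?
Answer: -5*sqrt(3)/6 ≈ -1.4434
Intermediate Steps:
x = 12 (x = 2*6 = 12)
A = -6
(A*sqrt(24 - 21/4))/(-20 + 38) = (-6*sqrt(24 - 21/4))/(-20 + 38) = -6*sqrt(24 - 21*1/4)/18 = -6*sqrt(24 - 21/4)*(1/18) = -15*sqrt(3)*(1/18) = -5*sqrt(3)/6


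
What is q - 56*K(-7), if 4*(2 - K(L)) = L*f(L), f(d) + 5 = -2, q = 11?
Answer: 585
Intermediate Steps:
f(d) = -7 (f(d) = -5 - 2 = -7)
K(L) = 2 + 7*L/4 (K(L) = 2 - L*(-7)/4 = 2 - (-7)*L/4 = 2 + 7*L/4)
q - 56*K(-7) = 11 - 56*(2 + (7/4)*(-7)) = 11 - 56*(2 - 49/4) = 11 - 56*(-41/4) = 11 + 574 = 585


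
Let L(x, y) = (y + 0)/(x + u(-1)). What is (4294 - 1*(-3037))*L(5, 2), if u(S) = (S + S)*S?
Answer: 14662/7 ≈ 2094.6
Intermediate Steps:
u(S) = 2*S² (u(S) = (2*S)*S = 2*S²)
L(x, y) = y/(2 + x) (L(x, y) = (y + 0)/(x + 2*(-1)²) = y/(x + 2*1) = y/(x + 2) = y/(2 + x))
(4294 - 1*(-3037))*L(5, 2) = (4294 - 1*(-3037))*(2/(2 + 5)) = (4294 + 3037)*(2/7) = 7331*(2*(⅐)) = 7331*(2/7) = 14662/7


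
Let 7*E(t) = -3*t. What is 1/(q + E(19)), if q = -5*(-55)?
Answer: 7/1868 ≈ 0.0037473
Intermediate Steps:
E(t) = -3*t/7 (E(t) = (-3*t)/7 = -3*t/7)
q = 275
1/(q + E(19)) = 1/(275 - 3/7*19) = 1/(275 - 57/7) = 1/(1868/7) = 7/1868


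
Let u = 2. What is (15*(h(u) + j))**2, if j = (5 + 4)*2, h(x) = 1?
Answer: 81225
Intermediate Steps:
j = 18 (j = 9*2 = 18)
(15*(h(u) + j))**2 = (15*(1 + 18))**2 = (15*19)**2 = 285**2 = 81225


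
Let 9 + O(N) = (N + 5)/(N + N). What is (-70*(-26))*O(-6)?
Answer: -48685/3 ≈ -16228.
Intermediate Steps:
O(N) = -9 + (5 + N)/(2*N) (O(N) = -9 + (N + 5)/(N + N) = -9 + (5 + N)/((2*N)) = -9 + (5 + N)*(1/(2*N)) = -9 + (5 + N)/(2*N))
(-70*(-26))*O(-6) = (-70*(-26))*((½)*(5 - 17*(-6))/(-6)) = 1820*((½)*(-⅙)*(5 + 102)) = 1820*((½)*(-⅙)*107) = 1820*(-107/12) = -48685/3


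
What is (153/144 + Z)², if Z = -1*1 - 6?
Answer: 9025/256 ≈ 35.254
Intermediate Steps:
Z = -7 (Z = -1 - 6 = -7)
(153/144 + Z)² = (153/144 - 7)² = (153*(1/144) - 7)² = (17/16 - 7)² = (-95/16)² = 9025/256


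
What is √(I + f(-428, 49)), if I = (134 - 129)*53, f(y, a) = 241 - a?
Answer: √457 ≈ 21.378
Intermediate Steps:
I = 265 (I = 5*53 = 265)
√(I + f(-428, 49)) = √(265 + (241 - 1*49)) = √(265 + (241 - 49)) = √(265 + 192) = √457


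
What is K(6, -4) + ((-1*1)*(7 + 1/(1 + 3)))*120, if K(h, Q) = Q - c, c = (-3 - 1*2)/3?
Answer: -2617/3 ≈ -872.33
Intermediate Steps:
c = -5/3 (c = (-3 - 2)*(⅓) = -5*⅓ = -5/3 ≈ -1.6667)
K(h, Q) = 5/3 + Q (K(h, Q) = Q - 1*(-5/3) = Q + 5/3 = 5/3 + Q)
K(6, -4) + ((-1*1)*(7 + 1/(1 + 3)))*120 = (5/3 - 4) + ((-1*1)*(7 + 1/(1 + 3)))*120 = -7/3 - (7 + 1/4)*120 = -7/3 - (7 + ¼)*120 = -7/3 - 1*29/4*120 = -7/3 - 29/4*120 = -7/3 - 870 = -2617/3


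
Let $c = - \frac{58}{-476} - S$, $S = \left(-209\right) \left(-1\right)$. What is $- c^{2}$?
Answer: $- \frac{2471382369}{56644} \approx -43630.0$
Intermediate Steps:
$S = 209$
$c = - \frac{49713}{238}$ ($c = - \frac{58}{-476} - 209 = \left(-58\right) \left(- \frac{1}{476}\right) - 209 = \frac{29}{238} - 209 = - \frac{49713}{238} \approx -208.88$)
$- c^{2} = - \left(- \frac{49713}{238}\right)^{2} = \left(-1\right) \frac{2471382369}{56644} = - \frac{2471382369}{56644}$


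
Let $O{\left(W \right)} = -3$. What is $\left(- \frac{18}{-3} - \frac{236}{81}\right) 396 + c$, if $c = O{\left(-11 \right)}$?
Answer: $\frac{10973}{9} \approx 1219.2$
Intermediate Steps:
$c = -3$
$\left(- \frac{18}{-3} - \frac{236}{81}\right) 396 + c = \left(- \frac{18}{-3} - \frac{236}{81}\right) 396 - 3 = \left(\left(-18\right) \left(- \frac{1}{3}\right) - \frac{236}{81}\right) 396 - 3 = \left(6 - \frac{236}{81}\right) 396 - 3 = \frac{250}{81} \cdot 396 - 3 = \frac{11000}{9} - 3 = \frac{10973}{9}$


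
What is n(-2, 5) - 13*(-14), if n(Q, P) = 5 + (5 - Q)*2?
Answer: 201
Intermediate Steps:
n(Q, P) = 15 - 2*Q (n(Q, P) = 5 + (10 - 2*Q) = 15 - 2*Q)
n(-2, 5) - 13*(-14) = (15 - 2*(-2)) - 13*(-14) = (15 + 4) + 182 = 19 + 182 = 201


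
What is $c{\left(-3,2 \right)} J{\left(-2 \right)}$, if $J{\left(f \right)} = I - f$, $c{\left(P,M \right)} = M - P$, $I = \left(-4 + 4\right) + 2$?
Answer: $20$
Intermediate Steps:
$I = 2$ ($I = 0 + 2 = 2$)
$J{\left(f \right)} = 2 - f$
$c{\left(-3,2 \right)} J{\left(-2 \right)} = \left(2 - -3\right) \left(2 - -2\right) = \left(2 + 3\right) \left(2 + 2\right) = 5 \cdot 4 = 20$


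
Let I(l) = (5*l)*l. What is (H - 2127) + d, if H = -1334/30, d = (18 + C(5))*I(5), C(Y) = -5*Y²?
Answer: -233197/15 ≈ -15546.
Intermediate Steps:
I(l) = 5*l²
d = -13375 (d = (18 - 5*5²)*(5*5²) = (18 - 5*25)*(5*25) = (18 - 125)*125 = -107*125 = -13375)
H = -667/15 (H = -1334/30 = -46*29/30 = -667/15 ≈ -44.467)
(H - 2127) + d = (-667/15 - 2127) - 13375 = -32572/15 - 13375 = -233197/15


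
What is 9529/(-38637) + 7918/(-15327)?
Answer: -50219861/65798811 ≈ -0.76323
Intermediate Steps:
9529/(-38637) + 7918/(-15327) = 9529*(-1/38637) + 7918*(-1/15327) = -9529/38637 - 7918/15327 = -50219861/65798811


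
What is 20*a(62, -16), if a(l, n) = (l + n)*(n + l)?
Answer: 42320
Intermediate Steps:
a(l, n) = (l + n)**2 (a(l, n) = (l + n)*(l + n) = (l + n)**2)
20*a(62, -16) = 20*(62 - 16)**2 = 20*46**2 = 20*2116 = 42320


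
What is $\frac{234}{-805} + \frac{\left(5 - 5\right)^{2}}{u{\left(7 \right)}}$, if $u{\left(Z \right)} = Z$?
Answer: $- \frac{234}{805} \approx -0.29068$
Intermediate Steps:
$\frac{234}{-805} + \frac{\left(5 - 5\right)^{2}}{u{\left(7 \right)}} = \frac{234}{-805} + \frac{\left(5 - 5\right)^{2}}{7} = 234 \left(- \frac{1}{805}\right) + 0^{2} \cdot \frac{1}{7} = - \frac{234}{805} + 0 \cdot \frac{1}{7} = - \frac{234}{805} + 0 = - \frac{234}{805}$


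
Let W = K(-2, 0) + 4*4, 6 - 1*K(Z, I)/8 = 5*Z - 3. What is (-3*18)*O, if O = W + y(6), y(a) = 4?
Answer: -9288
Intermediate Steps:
K(Z, I) = 72 - 40*Z (K(Z, I) = 48 - 8*(5*Z - 3) = 48 - 8*(-3 + 5*Z) = 48 + (24 - 40*Z) = 72 - 40*Z)
W = 168 (W = (72 - 40*(-2)) + 4*4 = (72 + 80) + 16 = 152 + 16 = 168)
O = 172 (O = 168 + 4 = 172)
(-3*18)*O = -3*18*172 = -54*172 = -9288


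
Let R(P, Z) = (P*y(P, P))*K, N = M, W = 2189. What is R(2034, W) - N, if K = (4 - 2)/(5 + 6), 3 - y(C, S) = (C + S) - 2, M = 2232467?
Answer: -41085421/11 ≈ -3.7350e+6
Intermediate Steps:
N = 2232467
y(C, S) = 5 - C - S (y(C, S) = 3 - ((C + S) - 2) = 3 - (-2 + C + S) = 3 + (2 - C - S) = 5 - C - S)
K = 2/11 ≈ 0.18182
R(P, Z) = 2*P*(5 - 2*P)/11 (R(P, Z) = (P*(5 - P - P))*(2/11) = (P*(5 - 2*P))*(2/11) = 2*P*(5 - 2*P)/11)
R(2034, W) - N = (2/11)*2034*(5 - 2*2034) - 1*2232467 = (2/11)*2034*(5 - 4068) - 2232467 = (2/11)*2034*(-4063) - 2232467 = -16528284/11 - 2232467 = -41085421/11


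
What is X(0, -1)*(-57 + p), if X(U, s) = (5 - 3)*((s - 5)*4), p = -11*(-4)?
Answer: 624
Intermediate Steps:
p = 44
X(U, s) = -40 + 8*s (X(U, s) = 2*((-5 + s)*4) = 2*(-20 + 4*s) = -40 + 8*s)
X(0, -1)*(-57 + p) = (-40 + 8*(-1))*(-57 + 44) = (-40 - 8)*(-13) = -48*(-13) = 624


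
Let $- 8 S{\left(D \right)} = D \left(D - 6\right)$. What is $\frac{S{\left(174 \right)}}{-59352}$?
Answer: $\frac{609}{9892} \approx 0.061565$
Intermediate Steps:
$S{\left(D \right)} = - \frac{D \left(-6 + D\right)}{8}$ ($S{\left(D \right)} = - \frac{D \left(D - 6\right)}{8} = - \frac{D \left(-6 + D\right)}{8}$)
$\frac{S{\left(174 \right)}}{-59352} = \frac{\frac{1}{8} \cdot 174 \left(6 - 174\right)}{-59352} = \frac{1}{8} \cdot 174 \left(6 - 174\right) \left(- \frac{1}{59352}\right) = \frac{1}{8} \cdot 174 \left(-168\right) \left(- \frac{1}{59352}\right) = \left(-3654\right) \left(- \frac{1}{59352}\right) = \frac{609}{9892}$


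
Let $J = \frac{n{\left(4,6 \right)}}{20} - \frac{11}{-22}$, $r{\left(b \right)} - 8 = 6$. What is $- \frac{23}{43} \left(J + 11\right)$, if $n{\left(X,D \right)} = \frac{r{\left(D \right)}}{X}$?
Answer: $- \frac{10741}{1720} \approx -6.2448$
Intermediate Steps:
$r{\left(b \right)} = 14$ ($r{\left(b \right)} = 8 + 6 = 14$)
$n{\left(X,D \right)} = \frac{14}{X}$
$J = \frac{27}{40}$ ($J = \frac{14 \cdot \frac{1}{4}}{20} - \frac{11}{-22} = 14 \cdot \frac{1}{4} \cdot \frac{1}{20} - - \frac{1}{2} = \frac{7}{2} \cdot \frac{1}{20} + \frac{1}{2} = \frac{7}{40} + \frac{1}{2} = \frac{27}{40} \approx 0.675$)
$- \frac{23}{43} \left(J + 11\right) = - \frac{23}{43} \left(\frac{27}{40} + 11\right) = \left(-23\right) \frac{1}{43} \cdot \frac{467}{40} = \left(- \frac{23}{43}\right) \frac{467}{40} = - \frac{10741}{1720}$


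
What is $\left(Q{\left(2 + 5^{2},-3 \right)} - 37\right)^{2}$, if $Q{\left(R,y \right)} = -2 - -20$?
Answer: $361$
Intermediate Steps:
$Q{\left(R,y \right)} = 18$ ($Q{\left(R,y \right)} = -2 + 20 = 18$)
$\left(Q{\left(2 + 5^{2},-3 \right)} - 37\right)^{2} = \left(18 - 37\right)^{2} = \left(-19\right)^{2} = 361$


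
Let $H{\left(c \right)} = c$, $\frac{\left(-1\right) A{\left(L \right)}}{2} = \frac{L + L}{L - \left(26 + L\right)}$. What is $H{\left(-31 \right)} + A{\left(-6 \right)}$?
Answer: $- \frac{415}{13} \approx -31.923$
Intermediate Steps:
$A{\left(L \right)} = \frac{2 L}{13}$ ($A{\left(L \right)} = - 2 \frac{L + L}{L - \left(26 + L\right)} = - 2 \frac{2 L}{-26} = - 2 \cdot 2 L \left(- \frac{1}{26}\right) = - 2 \left(- \frac{L}{13}\right) = \frac{2 L}{13}$)
$H{\left(-31 \right)} + A{\left(-6 \right)} = -31 + \frac{2}{13} \left(-6\right) = -31 - \frac{12}{13} = - \frac{415}{13}$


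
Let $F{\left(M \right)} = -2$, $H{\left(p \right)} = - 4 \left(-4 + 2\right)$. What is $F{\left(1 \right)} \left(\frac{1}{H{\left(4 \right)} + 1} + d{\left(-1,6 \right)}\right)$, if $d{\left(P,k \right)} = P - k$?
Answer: $\frac{124}{9} \approx 13.778$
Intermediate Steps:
$H{\left(p \right)} = 8$ ($H{\left(p \right)} = \left(-4\right) \left(-2\right) = 8$)
$F{\left(1 \right)} \left(\frac{1}{H{\left(4 \right)} + 1} + d{\left(-1,6 \right)}\right) = - 2 \left(\frac{1}{8 + 1} - 7\right) = - 2 \left(\frac{1}{9} - 7\right) = \left(-2\right) \left(- \frac{62}{9}\right) = \frac{124}{9}$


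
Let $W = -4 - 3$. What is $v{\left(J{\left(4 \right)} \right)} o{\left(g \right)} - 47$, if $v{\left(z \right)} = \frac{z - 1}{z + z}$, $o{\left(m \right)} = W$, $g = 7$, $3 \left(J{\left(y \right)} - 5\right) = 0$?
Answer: $- \frac{249}{5} \approx -49.8$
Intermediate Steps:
$J{\left(y \right)} = 5$ ($J{\left(y \right)} = 5 + \frac{1}{3} \cdot 0 = 5 + 0 = 5$)
$W = -7$ ($W = -4 - 3 = -7$)
$o{\left(m \right)} = -7$
$v{\left(z \right)} = \frac{-1 + z}{2 z}$
$v{\left(J{\left(4 \right)} \right)} o{\left(g \right)} - 47 = \frac{-1 + 5}{2 \cdot 5} \left(-7\right) - 47 = \frac{1}{2} \cdot \frac{1}{5} \cdot 4 \left(-7\right) - 47 = \frac{2}{5} \left(-7\right) - 47 = - \frac{14}{5} - 47 = - \frac{249}{5}$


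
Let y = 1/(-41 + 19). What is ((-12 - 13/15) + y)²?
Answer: 18156121/108900 ≈ 166.72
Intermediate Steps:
y = -1/22 (y = 1/(-22) = -1/22 ≈ -0.045455)
((-12 - 13/15) + y)² = ((-12 - 13/15) - 1/22)² = (-193/15 - 1/22)² = (-4261/330)² = 18156121/108900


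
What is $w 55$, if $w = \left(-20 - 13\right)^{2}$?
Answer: $59895$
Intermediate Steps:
$w = 1089$ ($w = \left(-33\right)^{2} = 1089$)
$w 55 = 1089 \cdot 55 = 59895$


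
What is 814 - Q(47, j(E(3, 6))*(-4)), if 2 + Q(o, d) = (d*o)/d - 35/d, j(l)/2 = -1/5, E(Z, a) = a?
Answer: 6327/8 ≈ 790.88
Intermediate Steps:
j(l) = -⅖ (j(l) = 2*(-1/5) = 2*(-1*⅕) = 2*(-⅕) = -⅖)
Q(o, d) = -2 + o - 35/d (Q(o, d) = -2 + ((d*o)/d - 35/d) = -2 + (o - 35/d) = -2 + o - 35/d)
814 - Q(47, j(E(3, 6))*(-4)) = 814 - (-2 + 47 - 35/((-⅖*(-4)))) = 814 - (-2 + 47 - 35/8/5) = 814 - (-2 + 47 - 35*5/8) = 814 - (-2 + 47 - 175/8) = 814 - 1*185/8 = 814 - 185/8 = 6327/8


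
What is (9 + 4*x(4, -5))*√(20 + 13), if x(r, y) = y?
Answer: -11*√33 ≈ -63.190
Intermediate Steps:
(9 + 4*x(4, -5))*√(20 + 13) = (9 + 4*(-5))*√(20 + 13) = (9 - 20)*√33 = -11*√33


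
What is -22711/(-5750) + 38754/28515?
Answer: 58029311/10930750 ≈ 5.3088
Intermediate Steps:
-22711/(-5750) + 38754/28515 = -22711*(-1/5750) + 38754*(1/28515) = 22711/5750 + 12918/9505 = 58029311/10930750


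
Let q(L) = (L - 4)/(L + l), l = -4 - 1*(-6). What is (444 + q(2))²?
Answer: 786769/4 ≈ 1.9669e+5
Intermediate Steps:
l = 2 (l = -4 + 6 = 2)
q(L) = (-4 + L)/(2 + L) (q(L) = (L - 4)/(L + 2) = (-4 + L)/(2 + L))
(444 + q(2))² = (444 + (-4 + 2)/(2 + 2))² = (444 - 2/4)² = (444 + (¼)*(-2))² = (444 - ½)² = (887/2)² = 786769/4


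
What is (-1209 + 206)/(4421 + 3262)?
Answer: -1003/7683 ≈ -0.13055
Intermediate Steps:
(-1209 + 206)/(4421 + 3262) = -1003/7683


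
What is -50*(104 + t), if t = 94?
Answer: -9900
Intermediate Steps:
-50*(104 + t) = -50*(104 + 94) = -50*198 = -9900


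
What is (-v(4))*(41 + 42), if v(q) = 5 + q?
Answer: -747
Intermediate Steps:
(-v(4))*(41 + 42) = (-(5 + 4))*(41 + 42) = -1*9*83 = -9*83 = -747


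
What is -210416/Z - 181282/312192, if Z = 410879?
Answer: -70087579375/64136568384 ≈ -1.0928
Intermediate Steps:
-210416/Z - 181282/312192 = -210416/410879 - 181282/312192 = -210416*1/410879 - 181282*1/312192 = -210416/410879 - 90641/156096 = -70087579375/64136568384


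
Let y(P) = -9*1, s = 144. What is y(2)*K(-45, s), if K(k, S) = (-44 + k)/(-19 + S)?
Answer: 801/125 ≈ 6.4080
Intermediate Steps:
K(k, S) = (-44 + k)/(-19 + S)
y(P) = -9
y(2)*K(-45, s) = -9*(-44 - 45)/(-19 + 144) = -9*(-89)/125 = -9*(-89/125) = 801/125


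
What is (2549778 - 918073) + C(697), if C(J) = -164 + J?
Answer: 1632238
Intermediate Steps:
(2549778 - 918073) + C(697) = (2549778 - 918073) + (-164 + 697) = 1631705 + 533 = 1632238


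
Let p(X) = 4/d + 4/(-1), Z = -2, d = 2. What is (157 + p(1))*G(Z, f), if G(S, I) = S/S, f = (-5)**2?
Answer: 155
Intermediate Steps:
f = 25
p(X) = -2 (p(X) = 4/2 + 4/(-1) = 4*(1/2) + 4*(-1) = 2 - 4 = -2)
G(S, I) = 1
(157 + p(1))*G(Z, f) = (157 - 2)*1 = 155*1 = 155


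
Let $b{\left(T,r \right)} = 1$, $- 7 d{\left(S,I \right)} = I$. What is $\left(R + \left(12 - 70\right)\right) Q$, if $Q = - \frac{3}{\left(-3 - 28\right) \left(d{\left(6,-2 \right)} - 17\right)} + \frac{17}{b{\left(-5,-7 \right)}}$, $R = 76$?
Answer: $\frac{123276}{403} \approx 305.9$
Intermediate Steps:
$d{\left(S,I \right)} = - \frac{I}{7}$
$Q = \frac{20546}{1209}$ ($Q = - \frac{3}{\left(-3 - 28\right) \left(\left(- \frac{1}{7}\right) \left(-2\right) - 17\right)} + \frac{17}{1} = - \frac{3}{\left(-31\right) \left(\frac{2}{7} - 17\right)} + 17 \cdot 1 = - \frac{3}{\left(-31\right) \left(- \frac{117}{7}\right)} + 17 = - \frac{3}{\frac{3627}{7}} + 17 = \left(-3\right) \frac{7}{3627} + 17 = - \frac{7}{1209} + 17 = \frac{20546}{1209} \approx 16.994$)
$\left(R + \left(12 - 70\right)\right) Q = \left(76 + \left(12 - 70\right)\right) \frac{20546}{1209} = \left(76 - 58\right) \frac{20546}{1209} = 18 \cdot \frac{20546}{1209} = \frac{123276}{403}$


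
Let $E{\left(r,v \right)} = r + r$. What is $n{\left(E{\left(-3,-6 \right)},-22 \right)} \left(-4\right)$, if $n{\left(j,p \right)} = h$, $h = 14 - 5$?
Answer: $-36$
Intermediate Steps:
$h = 9$
$E{\left(r,v \right)} = 2 r$
$n{\left(j,p \right)} = 9$
$n{\left(E{\left(-3,-6 \right)},-22 \right)} \left(-4\right) = 9 \left(-4\right) = -36$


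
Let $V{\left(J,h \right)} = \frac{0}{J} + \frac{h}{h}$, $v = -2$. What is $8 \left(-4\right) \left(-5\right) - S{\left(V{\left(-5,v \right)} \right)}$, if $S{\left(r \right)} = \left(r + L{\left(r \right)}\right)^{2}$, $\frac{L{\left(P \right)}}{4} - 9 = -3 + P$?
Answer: $-681$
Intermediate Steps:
$L{\left(P \right)} = 24 + 4 P$ ($L{\left(P \right)} = 36 + 4 \left(-3 + P\right) = 36 + \left(-12 + 4 P\right) = 24 + 4 P$)
$V{\left(J,h \right)} = 1$ ($V{\left(J,h \right)} = 0 + 1 = 1$)
$S{\left(r \right)} = \left(24 + 5 r\right)^{2}$ ($S{\left(r \right)} = \left(r + \left(24 + 4 r\right)\right)^{2} = \left(24 + 5 r\right)^{2}$)
$8 \left(-4\right) \left(-5\right) - S{\left(V{\left(-5,v \right)} \right)} = 8 \left(-4\right) \left(-5\right) - \left(24 + 5 \cdot 1\right)^{2} = \left(-32\right) \left(-5\right) - \left(24 + 5\right)^{2} = 160 - 29^{2} = 160 - 841 = -681$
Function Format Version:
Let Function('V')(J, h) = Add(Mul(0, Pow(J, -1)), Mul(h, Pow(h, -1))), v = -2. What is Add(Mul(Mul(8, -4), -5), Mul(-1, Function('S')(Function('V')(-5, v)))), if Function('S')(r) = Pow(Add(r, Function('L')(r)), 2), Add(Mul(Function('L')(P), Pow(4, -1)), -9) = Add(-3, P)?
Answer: -681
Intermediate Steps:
Function('L')(P) = Add(24, Mul(4, P)) (Function('L')(P) = Add(36, Mul(4, Add(-3, P))) = Add(36, Add(-12, Mul(4, P))) = Add(24, Mul(4, P)))
Function('V')(J, h) = 1 (Function('V')(J, h) = Add(0, 1) = 1)
Function('S')(r) = Pow(Add(24, Mul(5, r)), 2) (Function('S')(r) = Pow(Add(r, Add(24, Mul(4, r))), 2) = Pow(Add(24, Mul(5, r)), 2))
Add(Mul(Mul(8, -4), -5), Mul(-1, Function('S')(Function('V')(-5, v)))) = Add(Mul(Mul(8, -4), -5), Mul(-1, Pow(Add(24, Mul(5, 1)), 2))) = Add(Mul(-32, -5), Mul(-1, Pow(Add(24, 5), 2))) = Add(160, Mul(-1, Pow(29, 2))) = Add(160, Mul(-1, 841)) = Add(160, -841) = -681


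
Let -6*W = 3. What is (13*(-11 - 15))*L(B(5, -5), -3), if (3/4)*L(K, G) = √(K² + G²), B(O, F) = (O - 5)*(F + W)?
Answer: -1352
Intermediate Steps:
W = -½ (W = -⅙*3 = -½ ≈ -0.50000)
B(O, F) = (-5 + O)*(-½ + F) (B(O, F) = (O - 5)*(F - ½) = (-5 + O)*(-½ + F))
L(K, G) = 4*√(G² + K²)/3 (L(K, G) = 4*√(K² + G²)/3 = 4*√(G² + K²)/3)
(13*(-11 - 15))*L(B(5, -5), -3) = (13*(-11 - 15))*(4*√((-3)² + (5/2 - 5*(-5) - ½*5 - 5*5)²)/3) = (13*(-26))*(4*√(9 + (5/2 + 25 - 5/2 - 25)²)/3) = -1352*√(9 + 0²)/3 = -1352*√(9 + 0)/3 = -1352*√9/3 = -1352*3/3 = -338*4 = -1352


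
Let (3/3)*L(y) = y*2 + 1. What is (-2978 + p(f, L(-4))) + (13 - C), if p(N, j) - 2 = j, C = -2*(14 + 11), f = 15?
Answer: -2920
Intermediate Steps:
L(y) = 1 + 2*y (L(y) = y*2 + 1 = 2*y + 1 = 1 + 2*y)
C = -50 (C = -2*25 = -50)
p(N, j) = 2 + j
(-2978 + p(f, L(-4))) + (13 - C) = (-2978 + (2 + (1 + 2*(-4)))) + (13 - 1*(-50)) = (-2978 + (2 + (1 - 8))) + (13 + 50) = (-2978 + (2 - 7)) + 63 = (-2978 - 5) + 63 = -2983 + 63 = -2920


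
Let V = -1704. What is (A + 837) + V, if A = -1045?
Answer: -1912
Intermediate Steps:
(A + 837) + V = (-1045 + 837) - 1704 = -208 - 1704 = -1912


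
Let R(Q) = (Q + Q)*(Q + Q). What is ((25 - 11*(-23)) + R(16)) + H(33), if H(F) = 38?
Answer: 1340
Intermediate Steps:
R(Q) = 4*Q**2 (R(Q) = (2*Q)*(2*Q) = 4*Q**2)
((25 - 11*(-23)) + R(16)) + H(33) = ((25 - 11*(-23)) + 4*16**2) + 38 = ((25 + 253) + 4*256) + 38 = (278 + 1024) + 38 = 1302 + 38 = 1340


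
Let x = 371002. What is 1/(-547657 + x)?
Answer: -1/176655 ≈ -5.6608e-6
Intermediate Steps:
1/(-547657 + x) = 1/(-547657 + 371002) = 1/(-176655) = -1/176655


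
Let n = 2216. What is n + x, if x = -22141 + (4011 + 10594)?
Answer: -5320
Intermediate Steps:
x = -7536 (x = -22141 + 14605 = -7536)
n + x = 2216 - 7536 = -5320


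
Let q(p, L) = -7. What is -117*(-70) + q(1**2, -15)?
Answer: 8183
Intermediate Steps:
-117*(-70) + q(1**2, -15) = -117*(-70) - 7 = 8190 - 7 = 8183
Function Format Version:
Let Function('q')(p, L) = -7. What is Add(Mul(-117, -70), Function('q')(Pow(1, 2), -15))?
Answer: 8183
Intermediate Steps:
Add(Mul(-117, -70), Function('q')(Pow(1, 2), -15)) = Add(Mul(-117, -70), -7) = Add(8190, -7) = 8183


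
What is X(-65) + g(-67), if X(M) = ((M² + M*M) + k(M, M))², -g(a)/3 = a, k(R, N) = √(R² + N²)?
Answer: 71411151 + 1098500*√2 ≈ 7.2965e+7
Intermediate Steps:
k(R, N) = √(N² + R²)
g(a) = -3*a
X(M) = (2*M² + √2*√(M²))² (X(M) = ((M² + M*M) + √(M² + M²))² = ((M² + M²) + √(2*M²))² = (2*M² + √2*√(M²))²)
X(-65) + g(-67) = (2*(-65)² + √2*√((-65)²))² - 3*(-67) = (2*4225 + √2*√4225)² + 201 = (8450 + √2*65)² + 201 = (8450 + 65*√2)² + 201 = 201 + (8450 + 65*√2)²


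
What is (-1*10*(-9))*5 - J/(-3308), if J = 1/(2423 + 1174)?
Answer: 5354494201/11898876 ≈ 450.00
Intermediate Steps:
J = 1/3597 ≈ 0.00027801
(-1*10*(-9))*5 - J/(-3308) = (-1*10*(-9))*5 - 1/(3597*(-3308)) = -10*(-9)*5 - (-1)/(3597*3308) = 90*5 - 1*(-1/11898876) = 450 + 1/11898876 = 5354494201/11898876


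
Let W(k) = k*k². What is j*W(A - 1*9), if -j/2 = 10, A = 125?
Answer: -31217920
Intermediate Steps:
W(k) = k³
j = -20 (j = -2*10 = -20)
j*W(A - 1*9) = -20*(125 - 1*9)³ = -20*(125 - 9)³ = -20*116³ = -20*1560896 = -31217920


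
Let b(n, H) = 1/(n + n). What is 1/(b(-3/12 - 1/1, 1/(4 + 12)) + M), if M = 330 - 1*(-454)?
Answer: 5/3918 ≈ 0.0012762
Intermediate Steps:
M = 784 (M = 330 + 454 = 784)
b(n, H) = 1/(2*n)
1/(b(-3/12 - 1/1, 1/(4 + 12)) + M) = 1/(1/(2*(-3/12 - 1/1)) + 784) = 1/(1/(2*(-3*1/12 - 1*1)) + 784) = 1/(1/(2*(-¼ - 1)) + 784) = 1/(1/(2*(-5/4)) + 784) = 1/((½)*(-⅘) + 784) = 1/(-⅖ + 784) = 1/(3918/5) = 5/3918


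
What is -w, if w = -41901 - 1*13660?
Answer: 55561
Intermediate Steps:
w = -55561 (w = -41901 - 13660 = -55561)
-w = -1*(-55561) = 55561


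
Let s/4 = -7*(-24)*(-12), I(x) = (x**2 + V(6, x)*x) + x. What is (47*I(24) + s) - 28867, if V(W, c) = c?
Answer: 18341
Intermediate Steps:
I(x) = x + 2*x**2 (I(x) = (x**2 + x*x) + x = (x**2 + x**2) + x = 2*x**2 + x = x + 2*x**2)
s = -8064 (s = 4*(-7*(-24)*(-12)) = 4*(168*(-12)) = 4*(-2016) = -8064)
(47*I(24) + s) - 28867 = (47*(24*(1 + 2*24)) - 8064) - 28867 = (47*(24*(1 + 48)) - 8064) - 28867 = (47*(24*49) - 8064) - 28867 = (47*1176 - 8064) - 28867 = (55272 - 8064) - 28867 = 47208 - 28867 = 18341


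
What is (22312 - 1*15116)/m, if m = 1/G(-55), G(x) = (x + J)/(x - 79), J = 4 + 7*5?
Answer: 57568/67 ≈ 859.22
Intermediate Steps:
J = 39 (J = 4 + 35 = 39)
G(x) = (39 + x)/(-79 + x) (G(x) = (x + 39)/(x - 79) = (39 + x)/(-79 + x))
m = 67/8 (m = 1/((39 - 55)/(-79 - 55)) = 1/(-16/(-134)) = 1/(-1/134*(-16)) = 1/(8/67) = 67/8 ≈ 8.3750)
(22312 - 1*15116)/m = (22312 - 1*15116)/(67/8) = (22312 - 15116)*(8/67) = 7196*(8/67) = 57568/67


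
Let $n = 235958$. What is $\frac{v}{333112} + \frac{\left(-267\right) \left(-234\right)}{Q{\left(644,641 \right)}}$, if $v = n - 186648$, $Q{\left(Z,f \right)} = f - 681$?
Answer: $- \frac{650318723}{416390} \approx -1561.8$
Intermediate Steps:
$Q{\left(Z,f \right)} = -681 + f$
$v = 49310$ ($v = 235958 - 186648 = 49310$)
$\frac{v}{333112} + \frac{\left(-267\right) \left(-234\right)}{Q{\left(644,641 \right)}} = \frac{49310}{333112} + \frac{\left(-267\right) \left(-234\right)}{-681 + 641} = 49310 \cdot \frac{1}{333112} + \frac{62478}{-40} = \frac{24655}{166556} + 62478 \left(- \frac{1}{40}\right) = \frac{24655}{166556} - \frac{31239}{20} = - \frac{650318723}{416390}$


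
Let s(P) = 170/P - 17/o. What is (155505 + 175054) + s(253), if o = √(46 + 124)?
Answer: 83631597/253 - √170/10 ≈ 3.3056e+5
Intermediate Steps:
o = √170 ≈ 13.038
s(P) = 170/P - √170/10 (s(P) = 170/P - 17*√170/170 = 170/P - √170/10)
(155505 + 175054) + s(253) = (155505 + 175054) + (170/253 - √170/10) = 330559 + (170*(1/253) - √170/10) = 330559 + (170/253 - √170/10) = 83631597/253 - √170/10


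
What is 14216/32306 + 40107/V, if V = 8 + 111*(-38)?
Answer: -617923691/68004130 ≈ -9.0866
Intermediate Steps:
V = -4210 (V = 8 - 4218 = -4210)
14216/32306 + 40107/V = 14216/32306 + 40107/(-4210) = 14216*(1/32306) + 40107*(-1/4210) = 7108/16153 - 40107/4210 = -617923691/68004130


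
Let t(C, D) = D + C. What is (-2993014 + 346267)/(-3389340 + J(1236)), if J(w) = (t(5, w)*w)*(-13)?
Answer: 294083/2592192 ≈ 0.11345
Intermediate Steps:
t(C, D) = C + D
J(w) = -13*w*(5 + w) (J(w) = ((5 + w)*w)*(-13) = (w*(5 + w))*(-13) = -13*w*(5 + w))
(-2993014 + 346267)/(-3389340 + J(1236)) = (-2993014 + 346267)/(-3389340 - 13*1236*(5 + 1236)) = -2646747/(-3389340 - 13*1236*1241) = -2646747/(-3389340 - 19940388) = -2646747/(-23329728) = -2646747*(-1/23329728) = 294083/2592192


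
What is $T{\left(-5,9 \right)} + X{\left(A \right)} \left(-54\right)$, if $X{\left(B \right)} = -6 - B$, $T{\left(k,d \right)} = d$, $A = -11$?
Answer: $-261$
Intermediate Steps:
$T{\left(-5,9 \right)} + X{\left(A \right)} \left(-54\right) = 9 + \left(-6 - -11\right) \left(-54\right) = 9 + \left(-6 + 11\right) \left(-54\right) = 9 + 5 \left(-54\right) = 9 - 270 = -261$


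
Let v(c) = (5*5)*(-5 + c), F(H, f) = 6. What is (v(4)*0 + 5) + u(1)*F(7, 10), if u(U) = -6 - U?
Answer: -37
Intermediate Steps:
v(c) = -125 + 25*c (v(c) = 25*(-5 + c) = -125 + 25*c)
(v(4)*0 + 5) + u(1)*F(7, 10) = ((-125 + 25*4)*0 + 5) + (-6 - 1*1)*6 = ((-125 + 100)*0 + 5) + (-6 - 1)*6 = (-25*0 + 5) - 7*6 = (0 + 5) - 42 = 5 - 42 = -37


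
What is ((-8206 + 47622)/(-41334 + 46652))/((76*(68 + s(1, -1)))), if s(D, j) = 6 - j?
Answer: 4927/3789075 ≈ 0.0013003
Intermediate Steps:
((-8206 + 47622)/(-41334 + 46652))/((76*(68 + s(1, -1)))) = ((-8206 + 47622)/(-41334 + 46652))/((76*(68 + (6 - 1*(-1))))) = (39416/5318)/((76*(68 + (6 + 1)))) = (39416*(1/5318))/((76*(68 + 7))) = 19708/(2659*((76*75))) = (19708/2659)/5700 = (19708/2659)*(1/5700) = 4927/3789075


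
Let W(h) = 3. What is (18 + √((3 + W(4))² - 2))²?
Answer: (18 + √34)² ≈ 567.91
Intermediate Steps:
(18 + √((3 + W(4))² - 2))² = (18 + √((3 + 3)² - 2))² = (18 + √(6² - 2))² = (18 + √(36 - 2))² = (18 + √34)²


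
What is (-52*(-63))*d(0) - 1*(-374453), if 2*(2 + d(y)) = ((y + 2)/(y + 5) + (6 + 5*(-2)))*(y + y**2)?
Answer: 367901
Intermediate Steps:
d(y) = -2 + (-4 + (2 + y)/(5 + y))*(y + y**2)/2 (d(y) = -2 + (((y + 2)/(y + 5) + (6 + 5*(-2)))*(y + y**2))/2 = -2 + (((2 + y)/(5 + y) + (6 - 10))*(y + y**2))/2 = -2 + (((2 + y)/(5 + y) - 4)*(y + y**2))/2 = -2 + ((-4 + (2 + y)/(5 + y))*(y + y**2))/2 = -2 + (-4 + (2 + y)/(5 + y))*(y + y**2)/2)
(-52*(-63))*d(0) - 1*(-374453) = (-52*(-63))*((-20 - 22*0 - 21*0**2 - 3*0**3)/(2*(5 + 0))) - 1*(-374453) = 3276*((1/2)*(-20 + 0 - 21*0 - 3*0)/5) + 374453 = 3276*((1/2)*(1/5)*(-20 + 0 + 0 + 0)) + 374453 = 3276*((1/2)*(1/5)*(-20)) + 374453 = 3276*(-2) + 374453 = -6552 + 374453 = 367901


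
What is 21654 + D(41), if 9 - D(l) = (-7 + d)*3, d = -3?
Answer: 21693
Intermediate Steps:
D(l) = 39 (D(l) = 9 - (-7 - 3)*3 = 9 - (-10)*3 = 9 - 1*(-30) = 9 + 30 = 39)
21654 + D(41) = 21654 + 39 = 21693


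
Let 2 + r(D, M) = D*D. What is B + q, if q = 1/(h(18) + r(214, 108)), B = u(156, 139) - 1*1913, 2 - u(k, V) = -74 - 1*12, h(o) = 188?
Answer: -83917149/45982 ≈ -1825.0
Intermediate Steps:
r(D, M) = -2 + D² (r(D, M) = -2 + D*D = -2 + D²)
u(k, V) = 88 (u(k, V) = 2 - (-74 - 1*12) = 2 - (-74 - 12) = 2 - 1*(-86) = 2 + 86 = 88)
B = -1825 (B = 88 - 1*1913 = 88 - 1913 = -1825)
q = 1/45982 (q = 1/(188 + (-2 + 214²)) = 1/(188 + (-2 + 45796)) = 1/(188 + 45794) = 1/45982 ≈ 2.1748e-5)
B + q = -1825 + 1/45982 = -83917149/45982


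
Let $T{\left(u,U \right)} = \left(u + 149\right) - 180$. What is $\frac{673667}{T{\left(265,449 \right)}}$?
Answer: $\frac{673667}{234} \approx 2878.9$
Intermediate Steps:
$T{\left(u,U \right)} = -31 + u$ ($T{\left(u,U \right)} = \left(149 + u\right) - 180 = -31 + u$)
$\frac{673667}{T{\left(265,449 \right)}} = \frac{673667}{-31 + 265} = \frac{673667}{234}$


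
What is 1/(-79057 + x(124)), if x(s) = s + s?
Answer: -1/78809 ≈ -1.2689e-5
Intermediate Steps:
x(s) = 2*s
1/(-79057 + x(124)) = 1/(-79057 + 2*124) = 1/(-79057 + 248) = 1/(-78809) = -1/78809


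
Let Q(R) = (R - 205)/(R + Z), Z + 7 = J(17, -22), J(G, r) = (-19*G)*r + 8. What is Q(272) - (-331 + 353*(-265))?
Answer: 692711071/7379 ≈ 93876.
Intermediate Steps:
J(G, r) = 8 - 19*G*r (J(G, r) = -19*G*r + 8 = 8 - 19*G*r)
Z = 7107 (Z = -7 + (8 - 19*17*(-22)) = -7 + (8 + 7106) = -7 + 7114 = 7107)
Q(R) = (-205 + R)/(7107 + R) (Q(R) = (R - 205)/(R + 7107) = (-205 + R)/(7107 + R))
Q(272) - (-331 + 353*(-265)) = (-205 + 272)/(7107 + 272) - (-331 + 353*(-265)) = 67/7379 - (-331 - 93545) = (1/7379)*67 - 1*(-93876) = 67/7379 + 93876 = 692711071/7379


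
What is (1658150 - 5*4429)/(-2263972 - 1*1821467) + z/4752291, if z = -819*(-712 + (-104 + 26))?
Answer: -570161327785/2157243887861 ≈ -0.26430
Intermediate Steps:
z = 647010 (z = -819*(-712 - 78) = -819*(-790) = 647010)
(1658150 - 5*4429)/(-2263972 - 1*1821467) + z/4752291 = (1658150 - 5*4429)/(-2263972 - 1*1821467) + 647010/4752291 = (1658150 - 1*22145)/(-2263972 - 1821467) + 647010*(1/4752291) = (1658150 - 22145)/(-4085439) + 215670/1584097 = 1636005*(-1/4085439) + 215670/1584097 = -545335/1361813 + 215670/1584097 = -570161327785/2157243887861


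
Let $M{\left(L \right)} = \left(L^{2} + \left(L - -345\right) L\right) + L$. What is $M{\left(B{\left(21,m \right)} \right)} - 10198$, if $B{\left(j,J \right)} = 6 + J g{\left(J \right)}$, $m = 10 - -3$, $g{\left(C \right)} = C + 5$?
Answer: $188042$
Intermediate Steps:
$g{\left(C \right)} = 5 + C$
$m = 13$ ($m = 10 + 3 = 13$)
$B{\left(j,J \right)} = 6 + J \left(5 + J\right)$
$M{\left(L \right)} = L + L^{2} + L \left(345 + L\right)$ ($M{\left(L \right)} = \left(L^{2} + \left(L + 345\right) L\right) + L = \left(L^{2} + \left(345 + L\right) L\right) + L = \left(L^{2} + L \left(345 + L\right)\right) + L = L + L^{2} + L \left(345 + L\right)$)
$M{\left(B{\left(21,m \right)} \right)} - 10198 = 2 \left(6 + 13 \left(5 + 13\right)\right) \left(173 + \left(6 + 13 \left(5 + 13\right)\right)\right) - 10198 = 2 \left(6 + 13 \cdot 18\right) \left(173 + \left(6 + 13 \cdot 18\right)\right) - 10198 = 2 \left(6 + 234\right) \left(173 + \left(6 + 234\right)\right) - 10198 = 2 \cdot 240 \left(173 + 240\right) - 10198 = 2 \cdot 240 \cdot 413 - 10198 = 198240 - 10198 = 188042$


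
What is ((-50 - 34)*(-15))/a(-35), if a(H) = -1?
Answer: -1260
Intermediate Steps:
((-50 - 34)*(-15))/a(-35) = ((-50 - 34)*(-15))/(-1) = -84*(-15)*(-1) = 1260*(-1) = -1260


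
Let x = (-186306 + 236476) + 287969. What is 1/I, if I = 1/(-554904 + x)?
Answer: -216765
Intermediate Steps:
x = 338139 (x = 50170 + 287969 = 338139)
I = -1/216765 (I = 1/(-554904 + 338139) = 1/(-216765) = -1/216765 ≈ -4.6133e-6)
1/I = 1/(-1/216765) = -216765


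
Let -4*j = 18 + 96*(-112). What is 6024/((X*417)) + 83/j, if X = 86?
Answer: 6380650/32078559 ≈ 0.19891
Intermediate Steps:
j = 5367/2 (j = -(18 + 96*(-112))/4 = -(18 - 10752)/4 = -¼*(-10734) = 5367/2 ≈ 2683.5)
6024/((X*417)) + 83/j = 6024/((86*417)) + 83/(5367/2) = 6024/35862 + 83*(2/5367) = 6024*(1/35862) + 166/5367 = 1004/5977 + 166/5367 = 6380650/32078559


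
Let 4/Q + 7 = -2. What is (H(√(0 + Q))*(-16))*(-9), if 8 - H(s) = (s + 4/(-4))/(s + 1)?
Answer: 15696/13 - 1728*I/13 ≈ 1207.4 - 132.92*I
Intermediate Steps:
Q = -4/9 (Q = 4/(-7 - 2) = 4/(-9) = 4*(-⅑) = -4/9 ≈ -0.44444)
H(s) = 8 - (-1 + s)/(1 + s) (H(s) = 8 - (s + 4/(-4))/(s + 1) = 8 - (s + 4*(-¼))/(1 + s) = 8 - (s - 1)/(1 + s) = 8 - (-1 + s)/(1 + s))
(H(√(0 + Q))*(-16))*(-9) = (((9 + 7*√(0 - 4/9))/(1 + √(0 - 4/9)))*(-16))*(-9) = (((9 + 7*√(-4/9))/(1 + √(-4/9)))*(-16))*(-9) = (((9 + 7*(2*I/3))/(1 + 2*I/3))*(-16))*(-9) = (((9*(1 - 2*I/3)/13)*(9 + 14*I/3))*(-16))*(-9) = ((9*(1 - 2*I/3)*(9 + 14*I/3)/13)*(-16))*(-9) = -144*(1 - 2*I/3)*(9 + 14*I/3)/13*(-9) = 1296*(1 - 2*I/3)*(9 + 14*I/3)/13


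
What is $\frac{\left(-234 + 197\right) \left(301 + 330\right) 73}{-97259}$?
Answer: $\frac{1704331}{97259} \approx 17.524$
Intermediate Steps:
$\frac{\left(-234 + 197\right) \left(301 + 330\right) 73}{-97259} = \left(-37\right) 631 \cdot 73 \left(- \frac{1}{97259}\right) = \left(-23347\right) 73 \left(- \frac{1}{97259}\right) = \left(-1704331\right) \left(- \frac{1}{97259}\right) = \frac{1704331}{97259}$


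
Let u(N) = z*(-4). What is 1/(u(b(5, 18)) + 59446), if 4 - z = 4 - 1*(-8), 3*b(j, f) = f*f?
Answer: 1/59478 ≈ 1.6813e-5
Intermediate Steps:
b(j, f) = f**2/3 (b(j, f) = (f*f)/3 = f**2/3)
z = -8 (z = 4 - (4 - 1*(-8)) = 4 - (4 + 8) = 4 - 1*12 = 4 - 12 = -8)
u(N) = 32 (u(N) = -8*(-4) = 32)
1/(u(b(5, 18)) + 59446) = 1/(32 + 59446) = 1/59478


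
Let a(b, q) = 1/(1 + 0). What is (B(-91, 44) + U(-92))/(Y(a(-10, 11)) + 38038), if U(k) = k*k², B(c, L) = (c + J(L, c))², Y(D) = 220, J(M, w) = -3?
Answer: -384926/19129 ≈ -20.123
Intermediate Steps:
a(b, q) = 1 (a(b, q) = 1/1 = 1)
B(c, L) = (-3 + c)² (B(c, L) = (c - 3)² = (-3 + c)²)
U(k) = k³
(B(-91, 44) + U(-92))/(Y(a(-10, 11)) + 38038) = ((-3 - 91)² + (-92)³)/(220 + 38038) = ((-94)² - 778688)/38258 = (8836 - 778688)*(1/38258) = -769852*1/38258 = -384926/19129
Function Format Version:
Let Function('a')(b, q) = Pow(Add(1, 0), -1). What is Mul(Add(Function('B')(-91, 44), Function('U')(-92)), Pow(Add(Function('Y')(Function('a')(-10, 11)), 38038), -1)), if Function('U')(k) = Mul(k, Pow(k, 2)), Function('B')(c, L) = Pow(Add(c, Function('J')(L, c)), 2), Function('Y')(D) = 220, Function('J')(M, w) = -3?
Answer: Rational(-384926, 19129) ≈ -20.123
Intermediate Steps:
Function('a')(b, q) = 1 (Function('a')(b, q) = Pow(1, -1) = 1)
Function('B')(c, L) = Pow(Add(-3, c), 2) (Function('B')(c, L) = Pow(Add(c, -3), 2) = Pow(Add(-3, c), 2))
Function('U')(k) = Pow(k, 3)
Mul(Add(Function('B')(-91, 44), Function('U')(-92)), Pow(Add(Function('Y')(Function('a')(-10, 11)), 38038), -1)) = Mul(Add(Pow(Add(-3, -91), 2), Pow(-92, 3)), Pow(Add(220, 38038), -1)) = Mul(Add(Pow(-94, 2), -778688), Pow(38258, -1)) = Mul(Add(8836, -778688), Rational(1, 38258)) = Mul(-769852, Rational(1, 38258)) = Rational(-384926, 19129)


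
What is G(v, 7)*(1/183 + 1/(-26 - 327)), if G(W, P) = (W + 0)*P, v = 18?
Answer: 7140/21533 ≈ 0.33158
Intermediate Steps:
G(W, P) = P*W (G(W, P) = W*P = P*W)
G(v, 7)*(1/183 + 1/(-26 - 327)) = (7*18)*(1/183 + 1/(-26 - 327)) = 126*(1/183 + 1/(-353)) = 126*(1/183 - 1/353) = 126*(170/64599) = 7140/21533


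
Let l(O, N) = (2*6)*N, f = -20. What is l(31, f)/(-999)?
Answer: 80/333 ≈ 0.24024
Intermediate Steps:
l(O, N) = 12*N
l(31, f)/(-999) = (12*(-20))/(-999) = -240*(-1/999) = 80/333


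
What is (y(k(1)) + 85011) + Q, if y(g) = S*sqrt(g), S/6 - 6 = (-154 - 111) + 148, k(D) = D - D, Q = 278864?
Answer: 363875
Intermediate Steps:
k(D) = 0
S = -666 (S = 36 + 6*((-154 - 111) + 148) = 36 + 6*(-265 + 148) = 36 + 6*(-117) = 36 - 702 = -666)
y(g) = -666*sqrt(g)
(y(k(1)) + 85011) + Q = (-666*sqrt(0) + 85011) + 278864 = (-666*0 + 85011) + 278864 = (0 + 85011) + 278864 = 85011 + 278864 = 363875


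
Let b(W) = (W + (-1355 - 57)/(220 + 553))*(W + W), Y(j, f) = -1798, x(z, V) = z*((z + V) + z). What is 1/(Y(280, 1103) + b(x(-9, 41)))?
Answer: 773/65439268 ≈ 1.1812e-5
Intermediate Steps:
x(z, V) = z*(V + 2*z) (x(z, V) = z*((V + z) + z) = z*(V + 2*z))
b(W) = 2*W*(-1412/773 + W) (b(W) = (W - 1412/773)*(2*W) = (-1412/773 + W)*(2*W) = 2*W*(-1412/773 + W))
1/(Y(280, 1103) + b(x(-9, 41))) = 1/(-1798 + 2*(-9*(41 + 2*(-9)))*(-1412 + 773*(-9*(41 + 2*(-9))))/773) = 1/(-1798 + 2*(-9*(41 - 18))*(-1412 + 773*(-9*(41 - 18)))/773) = 1/(-1798 + 2*(-9*23)*(-1412 + 773*(-9*23))/773) = 1/(-1798 + (2/773)*(-207)*(-1412 + 773*(-207))) = 1/(-1798 + (2/773)*(-207)*(-1412 - 160011)) = 1/(-1798 + (2/773)*(-207)*(-161423)) = 1/(-1798 + 66829122/773) = 1/(65439268/773) = 773/65439268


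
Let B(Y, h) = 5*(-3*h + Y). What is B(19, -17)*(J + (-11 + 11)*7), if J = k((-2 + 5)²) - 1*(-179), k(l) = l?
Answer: 65800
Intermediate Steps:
J = 188 (J = (-2 + 5)² - 1*(-179) = 3² + 179 = 9 + 179 = 188)
B(Y, h) = -15*h + 5*Y (B(Y, h) = 5*(Y - 3*h) = -15*h + 5*Y)
B(19, -17)*(J + (-11 + 11)*7) = (-15*(-17) + 5*19)*(188 + (-11 + 11)*7) = (255 + 95)*(188 + 0*7) = 350*(188 + 0) = 350*188 = 65800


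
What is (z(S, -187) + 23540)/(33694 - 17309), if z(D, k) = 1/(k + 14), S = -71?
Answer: 4072419/2834605 ≈ 1.4367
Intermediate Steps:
z(D, k) = 1/(14 + k)
(z(S, -187) + 23540)/(33694 - 17309) = (1/(14 - 187) + 23540)/(33694 - 17309) = (1/(-173) + 23540)/16385 = (-1/173 + 23540)*(1/16385) = (4072419/173)*(1/16385) = 4072419/2834605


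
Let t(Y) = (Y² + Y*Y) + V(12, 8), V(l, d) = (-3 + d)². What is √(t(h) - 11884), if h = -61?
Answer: I*√4417 ≈ 66.461*I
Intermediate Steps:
t(Y) = 25 + 2*Y² (t(Y) = (Y² + Y*Y) + (-3 + 8)² = (Y² + Y²) + 5² = 2*Y² + 25 = 25 + 2*Y²)
√(t(h) - 11884) = √((25 + 2*(-61)²) - 11884) = √((25 + 2*3721) - 11884) = √((25 + 7442) - 11884) = √(7467 - 11884) = √(-4417) = I*√4417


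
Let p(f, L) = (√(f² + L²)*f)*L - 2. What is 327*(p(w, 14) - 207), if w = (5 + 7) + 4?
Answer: -68343 + 146496*√113 ≈ 1.4889e+6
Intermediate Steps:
w = 16 (w = 12 + 4 = 16)
p(f, L) = -2 + L*f*√(L² + f²) (p(f, L) = (√(L² + f²)*f)*L - 2 = (f*√(L² + f²))*L - 2 = L*f*√(L² + f²) - 2 = -2 + L*f*√(L² + f²))
327*(p(w, 14) - 207) = 327*((-2 + 14*16*√(14² + 16²)) - 207) = 327*((-2 + 14*16*√(196 + 256)) - 207) = 327*((-2 + 14*16*√452) - 207) = 327*((-2 + 14*16*(2*√113)) - 207) = 327*((-2 + 448*√113) - 207) = 327*(-209 + 448*√113) = -68343 + 146496*√113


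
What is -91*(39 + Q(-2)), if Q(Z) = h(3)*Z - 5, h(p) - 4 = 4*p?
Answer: -182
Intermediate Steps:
h(p) = 4 + 4*p
Q(Z) = -5 + 16*Z (Q(Z) = (4 + 4*3)*Z - 5 = (4 + 12)*Z - 5 = 16*Z - 5 = -5 + 16*Z)
-91*(39 + Q(-2)) = -91*(39 + (-5 + 16*(-2))) = -91*(39 + (-5 - 32)) = -91*(39 - 37) = -91*2 = -182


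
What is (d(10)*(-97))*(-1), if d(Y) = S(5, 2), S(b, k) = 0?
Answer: 0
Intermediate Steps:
d(Y) = 0
(d(10)*(-97))*(-1) = (0*(-97))*(-1) = 0*(-1) = 0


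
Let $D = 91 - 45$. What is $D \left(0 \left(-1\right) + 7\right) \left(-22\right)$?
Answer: $-7084$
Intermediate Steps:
$D = 46$ ($D = 91 - 45 = 46$)
$D \left(0 \left(-1\right) + 7\right) \left(-22\right) = 46 \left(0 \left(-1\right) + 7\right) \left(-22\right) = 46 \left(0 + 7\right) \left(-22\right) = 46 \cdot 7 \left(-22\right) = 322 \left(-22\right) = -7084$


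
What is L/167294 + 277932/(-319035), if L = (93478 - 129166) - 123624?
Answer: -16220409988/8895440215 ≈ -1.8235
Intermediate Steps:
L = -159312 (L = -35688 - 123624 = -159312)
L/167294 + 277932/(-319035) = -159312/167294 + 277932/(-319035) = -159312*1/167294 + 277932*(-1/319035) = -79656/83647 - 92644/106345 = -16220409988/8895440215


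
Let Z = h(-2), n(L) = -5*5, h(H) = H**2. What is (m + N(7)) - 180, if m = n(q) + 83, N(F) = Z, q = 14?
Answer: -118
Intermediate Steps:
n(L) = -25
Z = 4 (Z = (-2)**2 = 4)
N(F) = 4
m = 58 (m = -25 + 83 = 58)
(m + N(7)) - 180 = (58 + 4) - 180 = 62 - 180 = -118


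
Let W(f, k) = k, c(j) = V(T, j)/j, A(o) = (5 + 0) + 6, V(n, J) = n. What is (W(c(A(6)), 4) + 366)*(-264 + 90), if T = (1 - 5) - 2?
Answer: -64380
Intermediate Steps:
T = -6 (T = -4 - 2 = -6)
A(o) = 11 (A(o) = 5 + 6 = 11)
c(j) = -6/j
(W(c(A(6)), 4) + 366)*(-264 + 90) = (4 + 366)*(-264 + 90) = 370*(-174) = -64380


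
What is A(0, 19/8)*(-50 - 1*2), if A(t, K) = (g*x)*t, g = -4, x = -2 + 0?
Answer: 0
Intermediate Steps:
x = -2
A(t, K) = 8*t (A(t, K) = (-4*(-2))*t = 8*t)
A(0, 19/8)*(-50 - 1*2) = (8*0)*(-50 - 1*2) = 0*(-50 - 2) = 0*(-52) = 0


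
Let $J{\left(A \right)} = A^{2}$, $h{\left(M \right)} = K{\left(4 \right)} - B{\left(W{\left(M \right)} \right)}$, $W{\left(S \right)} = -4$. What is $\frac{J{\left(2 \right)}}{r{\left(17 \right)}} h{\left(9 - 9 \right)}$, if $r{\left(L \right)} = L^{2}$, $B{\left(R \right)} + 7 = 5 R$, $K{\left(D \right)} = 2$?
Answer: $\frac{116}{289} \approx 0.40138$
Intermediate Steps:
$B{\left(R \right)} = -7 + 5 R$
$h{\left(M \right)} = 29$ ($h{\left(M \right)} = 2 - \left(-7 + 5 \left(-4\right)\right) = 2 - \left(-7 - 20\right) = 2 - -27 = 2 + 27 = 29$)
$\frac{J{\left(2 \right)}}{r{\left(17 \right)}} h{\left(9 - 9 \right)} = \frac{2^{2}}{17^{2}} \cdot 29 = \frac{4}{289} \cdot 29 = \frac{116}{289}$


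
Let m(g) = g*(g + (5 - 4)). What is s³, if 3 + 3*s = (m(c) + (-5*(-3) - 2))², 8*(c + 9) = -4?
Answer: 102891393417779/4096 ≈ 2.5120e+10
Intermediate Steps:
c = -19/2 (c = -9 + (⅛)*(-4) = -9 - ½ = -19/2 ≈ -9.5000)
m(g) = g*(1 + g) (m(g) = g*(g + 1) = g*(1 + g))
s = 46859/16 (s = -1 + (-19*(1 - 19/2)/2 + (-5*(-3) - 2))²/3 = -1 + (-19/2*(-17/2) + (15 - 2))²/3 = -1 + (323/4 + 13)²/3 = -1 + (375/4)²/3 = -1 + (⅓)*(140625/16) = -1 + 46875/16 = 46859/16 ≈ 2928.7)
s³ = (46859/16)³ = 102891393417779/4096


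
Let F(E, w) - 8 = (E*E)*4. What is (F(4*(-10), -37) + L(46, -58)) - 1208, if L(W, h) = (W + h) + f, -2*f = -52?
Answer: 5214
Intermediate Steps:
f = 26 (f = -½*(-52) = 26)
L(W, h) = 26 + W + h (L(W, h) = (W + h) + 26 = 26 + W + h)
F(E, w) = 8 + 4*E² (F(E, w) = 8 + (E*E)*4 = 8 + E²*4 = 8 + 4*E²)
(F(4*(-10), -37) + L(46, -58)) - 1208 = ((8 + 4*(4*(-10))²) + (26 + 46 - 58)) - 1208 = ((8 + 4*(-40)²) + 14) - 1208 = ((8 + 4*1600) + 14) - 1208 = ((8 + 6400) + 14) - 1208 = (6408 + 14) - 1208 = 6422 - 1208 = 5214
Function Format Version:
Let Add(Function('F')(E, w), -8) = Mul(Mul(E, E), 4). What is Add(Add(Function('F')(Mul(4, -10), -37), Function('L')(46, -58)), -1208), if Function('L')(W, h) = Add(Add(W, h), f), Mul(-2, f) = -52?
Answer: 5214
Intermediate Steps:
f = 26 (f = Mul(Rational(-1, 2), -52) = 26)
Function('L')(W, h) = Add(26, W, h) (Function('L')(W, h) = Add(Add(W, h), 26) = Add(26, W, h))
Function('F')(E, w) = Add(8, Mul(4, Pow(E, 2))) (Function('F')(E, w) = Add(8, Mul(Mul(E, E), 4)) = Add(8, Mul(Pow(E, 2), 4)) = Add(8, Mul(4, Pow(E, 2))))
Add(Add(Function('F')(Mul(4, -10), -37), Function('L')(46, -58)), -1208) = Add(Add(Add(8, Mul(4, Pow(Mul(4, -10), 2))), Add(26, 46, -58)), -1208) = Add(Add(Add(8, Mul(4, Pow(-40, 2))), 14), -1208) = Add(Add(Add(8, Mul(4, 1600)), 14), -1208) = Add(Add(Add(8, 6400), 14), -1208) = Add(Add(6408, 14), -1208) = Add(6422, -1208) = 5214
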